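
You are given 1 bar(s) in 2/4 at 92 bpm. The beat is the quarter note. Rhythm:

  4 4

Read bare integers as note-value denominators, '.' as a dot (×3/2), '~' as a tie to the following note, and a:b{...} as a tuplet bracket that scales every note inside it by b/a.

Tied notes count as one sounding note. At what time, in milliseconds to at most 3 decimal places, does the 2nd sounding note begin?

note 2 onset = 1b = 652.174ms

1. 0.0ms @ 0 + 652.174ms (1)
2. 652.174ms @ 1 + 652.174ms (1)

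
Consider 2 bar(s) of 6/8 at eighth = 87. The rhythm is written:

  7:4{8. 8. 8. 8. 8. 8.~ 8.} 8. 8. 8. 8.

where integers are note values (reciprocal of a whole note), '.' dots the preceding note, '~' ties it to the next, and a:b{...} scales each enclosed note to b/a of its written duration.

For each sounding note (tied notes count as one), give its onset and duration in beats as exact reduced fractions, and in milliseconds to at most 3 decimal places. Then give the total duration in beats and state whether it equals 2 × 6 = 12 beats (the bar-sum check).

1) 0.0ms=0b +591.133ms=6/7b
2) 591.133ms=6/7b +591.133ms=6/7b
3) 1182.266ms=12/7b +591.133ms=6/7b
4) 1773.399ms=18/7b +591.133ms=6/7b
5) 2364.532ms=24/7b +591.133ms=6/7b
6) 2955.665ms=30/7b +1182.266ms=12/7b
7) 4137.931ms=6b +1034.483ms=3/2b
8) 5172.414ms=15/2b +1034.483ms=3/2b
9) 6206.897ms=9b +1034.483ms=3/2b
10) 7241.379ms=21/2b +1034.483ms=3/2b
Σ=12b of 12 (87bpm 6/8) — PASS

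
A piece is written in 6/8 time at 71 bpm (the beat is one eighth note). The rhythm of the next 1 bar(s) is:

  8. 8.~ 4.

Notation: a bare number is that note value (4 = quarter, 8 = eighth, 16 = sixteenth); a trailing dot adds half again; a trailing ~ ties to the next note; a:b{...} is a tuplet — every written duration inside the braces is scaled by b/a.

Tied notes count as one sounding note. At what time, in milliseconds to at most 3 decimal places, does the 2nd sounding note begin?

1. 0.0ms @ 0 + 1267.606ms (3/2)
2. 1267.606ms @ 3/2 + 3802.817ms (9/2)

note 2 onset = 3/2b = 1267.606ms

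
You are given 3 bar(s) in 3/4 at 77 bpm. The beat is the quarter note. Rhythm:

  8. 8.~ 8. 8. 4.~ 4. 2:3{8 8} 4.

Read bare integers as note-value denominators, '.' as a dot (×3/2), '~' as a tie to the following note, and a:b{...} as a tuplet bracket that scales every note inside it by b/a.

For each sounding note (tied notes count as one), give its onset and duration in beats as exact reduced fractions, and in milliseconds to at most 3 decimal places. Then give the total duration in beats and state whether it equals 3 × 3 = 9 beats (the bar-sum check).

1) 0.0ms=0b +584.416ms=3/4b
2) 584.416ms=3/4b +1168.831ms=3/2b
3) 1753.247ms=9/4b +584.416ms=3/4b
4) 2337.662ms=3b +2337.662ms=3b
5) 4675.325ms=6b +584.416ms=3/4b
6) 5259.74ms=27/4b +584.416ms=3/4b
7) 5844.156ms=15/2b +1168.831ms=3/2b
Σ=9b of 9 (77bpm 3/4) — PASS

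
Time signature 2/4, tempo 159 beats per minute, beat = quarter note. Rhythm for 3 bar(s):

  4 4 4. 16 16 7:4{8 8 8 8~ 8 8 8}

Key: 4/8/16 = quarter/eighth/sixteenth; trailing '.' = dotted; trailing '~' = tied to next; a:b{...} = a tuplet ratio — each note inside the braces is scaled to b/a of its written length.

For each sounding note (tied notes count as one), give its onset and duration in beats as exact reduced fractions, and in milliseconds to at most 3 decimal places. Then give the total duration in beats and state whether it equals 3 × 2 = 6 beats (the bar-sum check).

1) 0.0ms=0b +377.358ms=1b
2) 377.358ms=1b +377.358ms=1b
3) 754.717ms=2b +566.038ms=3/2b
4) 1320.755ms=7/2b +94.34ms=1/4b
5) 1415.094ms=15/4b +94.34ms=1/4b
6) 1509.434ms=4b +107.817ms=2/7b
7) 1617.251ms=30/7b +107.817ms=2/7b
8) 1725.067ms=32/7b +107.817ms=2/7b
9) 1832.884ms=34/7b +215.633ms=4/7b
10) 2048.518ms=38/7b +107.817ms=2/7b
11) 2156.334ms=40/7b +107.817ms=2/7b
Σ=6b of 6 (159bpm 2/4) — PASS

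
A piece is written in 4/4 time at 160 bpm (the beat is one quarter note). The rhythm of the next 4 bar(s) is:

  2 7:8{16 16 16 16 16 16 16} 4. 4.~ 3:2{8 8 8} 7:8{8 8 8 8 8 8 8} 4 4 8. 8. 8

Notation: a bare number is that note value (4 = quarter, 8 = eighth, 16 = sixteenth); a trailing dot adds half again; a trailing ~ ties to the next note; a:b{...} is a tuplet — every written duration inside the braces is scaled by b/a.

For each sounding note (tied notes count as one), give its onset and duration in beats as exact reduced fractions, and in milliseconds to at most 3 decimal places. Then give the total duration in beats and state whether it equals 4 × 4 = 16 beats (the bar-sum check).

1) 0.0ms=0b +750.0ms=2b
2) 750.0ms=2b +107.143ms=2/7b
3) 857.143ms=16/7b +107.143ms=2/7b
4) 964.286ms=18/7b +107.143ms=2/7b
5) 1071.429ms=20/7b +107.143ms=2/7b
6) 1178.571ms=22/7b +107.143ms=2/7b
7) 1285.714ms=24/7b +107.143ms=2/7b
8) 1392.857ms=26/7b +107.143ms=2/7b
9) 1500.0ms=4b +562.5ms=3/2b
10) 2062.5ms=11/2b +687.5ms=11/6b
11) 2750.0ms=22/3b +125.0ms=1/3b
12) 2875.0ms=23/3b +125.0ms=1/3b
13) 3000.0ms=8b +214.286ms=4/7b
14) 3214.286ms=60/7b +214.286ms=4/7b
15) 3428.571ms=64/7b +214.286ms=4/7b
16) 3642.857ms=68/7b +214.286ms=4/7b
17) 3857.143ms=72/7b +214.286ms=4/7b
18) 4071.429ms=76/7b +214.286ms=4/7b
19) 4285.714ms=80/7b +214.286ms=4/7b
20) 4500.0ms=12b +375.0ms=1b
21) 4875.0ms=13b +375.0ms=1b
22) 5250.0ms=14b +281.25ms=3/4b
23) 5531.25ms=59/4b +281.25ms=3/4b
24) 5812.5ms=31/2b +187.5ms=1/2b
Σ=16b of 16 (160bpm 4/4) — PASS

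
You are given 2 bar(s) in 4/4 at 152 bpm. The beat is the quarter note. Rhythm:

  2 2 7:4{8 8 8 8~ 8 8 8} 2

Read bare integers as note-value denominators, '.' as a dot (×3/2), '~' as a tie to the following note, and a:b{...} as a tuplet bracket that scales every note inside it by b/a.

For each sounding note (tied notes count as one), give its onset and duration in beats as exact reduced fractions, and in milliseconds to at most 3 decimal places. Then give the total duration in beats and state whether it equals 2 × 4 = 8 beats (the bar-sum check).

1) 0.0ms=0b +789.474ms=2b
2) 789.474ms=2b +789.474ms=2b
3) 1578.947ms=4b +112.782ms=2/7b
4) 1691.729ms=30/7b +112.782ms=2/7b
5) 1804.511ms=32/7b +112.782ms=2/7b
6) 1917.293ms=34/7b +225.564ms=4/7b
7) 2142.857ms=38/7b +112.782ms=2/7b
8) 2255.639ms=40/7b +112.782ms=2/7b
9) 2368.421ms=6b +789.474ms=2b
Σ=8b of 8 (152bpm 4/4) — PASS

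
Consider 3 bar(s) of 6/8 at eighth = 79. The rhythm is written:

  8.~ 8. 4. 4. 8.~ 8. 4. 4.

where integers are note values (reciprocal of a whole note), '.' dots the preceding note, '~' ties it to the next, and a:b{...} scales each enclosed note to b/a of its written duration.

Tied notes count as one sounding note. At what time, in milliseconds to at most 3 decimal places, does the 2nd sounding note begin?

note 2 onset = 3b = 2278.481ms

1. 0.0ms @ 0 + 2278.481ms (3)
2. 2278.481ms @ 3 + 2278.481ms (3)
3. 4556.962ms @ 6 + 2278.481ms (3)
4. 6835.443ms @ 9 + 2278.481ms (3)
5. 9113.924ms @ 12 + 2278.481ms (3)
6. 11392.405ms @ 15 + 2278.481ms (3)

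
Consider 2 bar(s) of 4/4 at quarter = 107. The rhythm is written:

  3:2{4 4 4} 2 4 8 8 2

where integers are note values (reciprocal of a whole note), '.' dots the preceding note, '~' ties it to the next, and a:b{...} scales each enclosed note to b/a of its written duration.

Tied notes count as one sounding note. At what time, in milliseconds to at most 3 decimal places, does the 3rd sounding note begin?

1. 0.0ms @ 0 + 373.832ms (2/3)
2. 373.832ms @ 2/3 + 373.832ms (2/3)
3. 747.664ms @ 4/3 + 373.832ms (2/3)
4. 1121.495ms @ 2 + 1121.495ms (2)
5. 2242.991ms @ 4 + 560.748ms (1)
6. 2803.738ms @ 5 + 280.374ms (1/2)
7. 3084.112ms @ 11/2 + 280.374ms (1/2)
8. 3364.486ms @ 6 + 1121.495ms (2)

note 3 onset = 4/3b = 747.664ms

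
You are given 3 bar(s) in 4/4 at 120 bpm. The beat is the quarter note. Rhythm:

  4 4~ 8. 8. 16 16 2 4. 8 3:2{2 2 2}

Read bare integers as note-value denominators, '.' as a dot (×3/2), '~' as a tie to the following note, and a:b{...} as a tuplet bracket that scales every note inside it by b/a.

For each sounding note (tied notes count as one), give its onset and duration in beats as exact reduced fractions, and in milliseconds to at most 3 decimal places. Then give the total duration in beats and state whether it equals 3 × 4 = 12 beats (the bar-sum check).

1) 0.0ms=0b +500.0ms=1b
2) 500.0ms=1b +875.0ms=7/4b
3) 1375.0ms=11/4b +375.0ms=3/4b
4) 1750.0ms=7/2b +125.0ms=1/4b
5) 1875.0ms=15/4b +125.0ms=1/4b
6) 2000.0ms=4b +1000.0ms=2b
7) 3000.0ms=6b +750.0ms=3/2b
8) 3750.0ms=15/2b +250.0ms=1/2b
9) 4000.0ms=8b +666.667ms=4/3b
10) 4666.667ms=28/3b +666.667ms=4/3b
11) 5333.333ms=32/3b +666.667ms=4/3b
Σ=12b of 12 (120bpm 4/4) — PASS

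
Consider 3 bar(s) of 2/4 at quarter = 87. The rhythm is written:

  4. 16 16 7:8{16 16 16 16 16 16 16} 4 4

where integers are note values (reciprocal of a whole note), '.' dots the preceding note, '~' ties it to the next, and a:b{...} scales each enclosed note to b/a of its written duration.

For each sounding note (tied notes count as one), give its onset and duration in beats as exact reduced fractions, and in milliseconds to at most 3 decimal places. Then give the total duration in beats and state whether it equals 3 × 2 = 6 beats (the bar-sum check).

1) 0.0ms=0b +1034.483ms=3/2b
2) 1034.483ms=3/2b +172.414ms=1/4b
3) 1206.897ms=7/4b +172.414ms=1/4b
4) 1379.31ms=2b +197.044ms=2/7b
5) 1576.355ms=16/7b +197.044ms=2/7b
6) 1773.399ms=18/7b +197.044ms=2/7b
7) 1970.443ms=20/7b +197.044ms=2/7b
8) 2167.488ms=22/7b +197.044ms=2/7b
9) 2364.532ms=24/7b +197.044ms=2/7b
10) 2561.576ms=26/7b +197.044ms=2/7b
11) 2758.621ms=4b +689.655ms=1b
12) 3448.276ms=5b +689.655ms=1b
Σ=6b of 6 (87bpm 2/4) — PASS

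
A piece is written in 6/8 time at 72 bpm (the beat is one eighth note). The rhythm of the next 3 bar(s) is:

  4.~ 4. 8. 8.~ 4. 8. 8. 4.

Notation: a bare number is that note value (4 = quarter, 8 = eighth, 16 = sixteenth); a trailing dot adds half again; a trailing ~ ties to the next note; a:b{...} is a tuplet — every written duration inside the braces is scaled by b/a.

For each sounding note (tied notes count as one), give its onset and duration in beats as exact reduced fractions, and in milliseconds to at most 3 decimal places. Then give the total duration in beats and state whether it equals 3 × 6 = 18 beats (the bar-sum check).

1) 0.0ms=0b +5000.0ms=6b
2) 5000.0ms=6b +1250.0ms=3/2b
3) 6250.0ms=15/2b +3750.0ms=9/2b
4) 10000.0ms=12b +1250.0ms=3/2b
5) 11250.0ms=27/2b +1250.0ms=3/2b
6) 12500.0ms=15b +2500.0ms=3b
Σ=18b of 18 (72bpm 6/8) — PASS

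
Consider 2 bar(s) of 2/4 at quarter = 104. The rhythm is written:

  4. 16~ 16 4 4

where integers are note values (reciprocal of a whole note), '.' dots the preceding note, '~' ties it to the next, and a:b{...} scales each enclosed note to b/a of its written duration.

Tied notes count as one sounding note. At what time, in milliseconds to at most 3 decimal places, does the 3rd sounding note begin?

note 3 onset = 2b = 1153.846ms

1. 0.0ms @ 0 + 865.385ms (3/2)
2. 865.385ms @ 3/2 + 288.462ms (1/2)
3. 1153.846ms @ 2 + 576.923ms (1)
4. 1730.769ms @ 3 + 576.923ms (1)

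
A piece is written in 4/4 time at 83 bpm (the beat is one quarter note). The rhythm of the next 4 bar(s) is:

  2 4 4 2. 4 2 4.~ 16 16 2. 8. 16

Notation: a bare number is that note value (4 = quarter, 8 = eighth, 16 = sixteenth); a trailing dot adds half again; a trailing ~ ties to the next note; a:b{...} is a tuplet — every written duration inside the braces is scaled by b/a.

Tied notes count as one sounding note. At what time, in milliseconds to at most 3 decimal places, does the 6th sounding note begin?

1. 0.0ms @ 0 + 1445.783ms (2)
2. 1445.783ms @ 2 + 722.892ms (1)
3. 2168.675ms @ 3 + 722.892ms (1)
4. 2891.566ms @ 4 + 2168.675ms (3)
5. 5060.241ms @ 7 + 722.892ms (1)
6. 5783.133ms @ 8 + 1445.783ms (2)
7. 7228.916ms @ 10 + 1265.06ms (7/4)
8. 8493.976ms @ 47/4 + 180.723ms (1/4)
9. 8674.699ms @ 12 + 2168.675ms (3)
10. 10843.373ms @ 15 + 542.169ms (3/4)
11. 11385.542ms @ 63/4 + 180.723ms (1/4)

note 6 onset = 8b = 5783.133ms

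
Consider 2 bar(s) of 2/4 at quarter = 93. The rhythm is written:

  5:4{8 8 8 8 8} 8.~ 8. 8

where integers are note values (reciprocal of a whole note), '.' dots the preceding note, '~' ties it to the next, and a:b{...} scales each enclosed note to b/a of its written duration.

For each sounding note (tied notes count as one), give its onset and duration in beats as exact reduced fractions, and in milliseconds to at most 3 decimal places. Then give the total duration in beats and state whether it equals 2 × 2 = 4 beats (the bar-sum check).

1) 0.0ms=0b +258.065ms=2/5b
2) 258.065ms=2/5b +258.065ms=2/5b
3) 516.129ms=4/5b +258.065ms=2/5b
4) 774.194ms=6/5b +258.065ms=2/5b
5) 1032.258ms=8/5b +258.065ms=2/5b
6) 1290.323ms=2b +967.742ms=3/2b
7) 2258.065ms=7/2b +322.581ms=1/2b
Σ=4b of 4 (93bpm 2/4) — PASS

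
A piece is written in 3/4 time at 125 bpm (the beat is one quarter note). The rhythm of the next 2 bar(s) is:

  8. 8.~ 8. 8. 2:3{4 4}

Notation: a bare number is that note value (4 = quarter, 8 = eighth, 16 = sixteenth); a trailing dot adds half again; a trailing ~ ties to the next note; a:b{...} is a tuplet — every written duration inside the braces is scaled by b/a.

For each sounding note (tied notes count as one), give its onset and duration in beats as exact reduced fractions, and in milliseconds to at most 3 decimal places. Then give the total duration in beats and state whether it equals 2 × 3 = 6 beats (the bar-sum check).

1) 0.0ms=0b +360.0ms=3/4b
2) 360.0ms=3/4b +720.0ms=3/2b
3) 1080.0ms=9/4b +360.0ms=3/4b
4) 1440.0ms=3b +720.0ms=3/2b
5) 2160.0ms=9/2b +720.0ms=3/2b
Σ=6b of 6 (125bpm 3/4) — PASS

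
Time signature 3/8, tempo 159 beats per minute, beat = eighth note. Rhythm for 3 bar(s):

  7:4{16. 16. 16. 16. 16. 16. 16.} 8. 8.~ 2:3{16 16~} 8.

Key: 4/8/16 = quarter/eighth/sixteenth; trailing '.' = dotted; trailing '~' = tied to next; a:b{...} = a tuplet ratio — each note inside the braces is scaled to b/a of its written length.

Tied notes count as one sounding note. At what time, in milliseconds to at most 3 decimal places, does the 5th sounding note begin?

1. 0.0ms @ 0 + 161.725ms (3/7)
2. 161.725ms @ 3/7 + 161.725ms (3/7)
3. 323.45ms @ 6/7 + 161.725ms (3/7)
4. 485.175ms @ 9/7 + 161.725ms (3/7)
5. 646.9ms @ 12/7 + 161.725ms (3/7)
6. 808.625ms @ 15/7 + 161.725ms (3/7)
7. 970.35ms @ 18/7 + 161.725ms (3/7)
8. 1132.075ms @ 3 + 566.038ms (3/2)
9. 1698.113ms @ 9/2 + 849.057ms (9/4)
10. 2547.17ms @ 27/4 + 849.057ms (9/4)

note 5 onset = 12/7b = 646.9ms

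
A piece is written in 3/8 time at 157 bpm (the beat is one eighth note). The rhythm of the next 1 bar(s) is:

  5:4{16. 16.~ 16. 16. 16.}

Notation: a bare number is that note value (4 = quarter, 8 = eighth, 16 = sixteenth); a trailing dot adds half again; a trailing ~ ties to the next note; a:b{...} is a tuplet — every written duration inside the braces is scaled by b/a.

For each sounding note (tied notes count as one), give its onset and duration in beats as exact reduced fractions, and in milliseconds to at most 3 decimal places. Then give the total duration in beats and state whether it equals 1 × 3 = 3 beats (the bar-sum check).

1) 0.0ms=0b +229.299ms=3/5b
2) 229.299ms=3/5b +458.599ms=6/5b
3) 687.898ms=9/5b +229.299ms=3/5b
4) 917.197ms=12/5b +229.299ms=3/5b
Σ=3b of 3 (157bpm 3/8) — PASS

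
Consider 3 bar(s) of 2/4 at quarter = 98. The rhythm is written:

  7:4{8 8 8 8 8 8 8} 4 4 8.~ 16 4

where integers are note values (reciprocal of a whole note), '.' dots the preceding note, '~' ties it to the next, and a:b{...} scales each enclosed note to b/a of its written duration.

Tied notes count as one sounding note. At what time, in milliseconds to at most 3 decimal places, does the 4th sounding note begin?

1. 0.0ms @ 0 + 174.927ms (2/7)
2. 174.927ms @ 2/7 + 174.927ms (2/7)
3. 349.854ms @ 4/7 + 174.927ms (2/7)
4. 524.781ms @ 6/7 + 174.927ms (2/7)
5. 699.708ms @ 8/7 + 174.927ms (2/7)
6. 874.636ms @ 10/7 + 174.927ms (2/7)
7. 1049.563ms @ 12/7 + 174.927ms (2/7)
8. 1224.49ms @ 2 + 612.245ms (1)
9. 1836.735ms @ 3 + 612.245ms (1)
10. 2448.98ms @ 4 + 612.245ms (1)
11. 3061.224ms @ 5 + 612.245ms (1)

note 4 onset = 6/7b = 524.781ms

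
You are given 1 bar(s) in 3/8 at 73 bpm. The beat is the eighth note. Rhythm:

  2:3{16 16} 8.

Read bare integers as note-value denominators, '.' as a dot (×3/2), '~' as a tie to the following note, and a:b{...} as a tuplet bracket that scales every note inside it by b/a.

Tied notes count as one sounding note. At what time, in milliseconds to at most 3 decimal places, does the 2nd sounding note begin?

1. 0.0ms @ 0 + 616.438ms (3/4)
2. 616.438ms @ 3/4 + 616.438ms (3/4)
3. 1232.877ms @ 3/2 + 1232.877ms (3/2)

note 2 onset = 3/4b = 616.438ms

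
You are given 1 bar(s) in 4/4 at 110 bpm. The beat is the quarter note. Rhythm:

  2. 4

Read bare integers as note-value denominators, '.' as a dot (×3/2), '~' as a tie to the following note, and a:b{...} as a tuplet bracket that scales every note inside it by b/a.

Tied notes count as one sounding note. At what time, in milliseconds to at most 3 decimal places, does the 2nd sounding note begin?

1. 0.0ms @ 0 + 1636.364ms (3)
2. 1636.364ms @ 3 + 545.455ms (1)

note 2 onset = 3b = 1636.364ms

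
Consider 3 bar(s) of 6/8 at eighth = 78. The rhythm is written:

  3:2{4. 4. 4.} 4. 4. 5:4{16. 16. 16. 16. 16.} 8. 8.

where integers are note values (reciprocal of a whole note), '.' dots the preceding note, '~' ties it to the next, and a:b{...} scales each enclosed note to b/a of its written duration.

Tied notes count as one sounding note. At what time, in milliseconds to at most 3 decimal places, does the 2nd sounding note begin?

1. 0.0ms @ 0 + 1538.462ms (2)
2. 1538.462ms @ 2 + 1538.462ms (2)
3. 3076.923ms @ 4 + 1538.462ms (2)
4. 4615.385ms @ 6 + 2307.692ms (3)
5. 6923.077ms @ 9 + 2307.692ms (3)
6. 9230.769ms @ 12 + 461.538ms (3/5)
7. 9692.308ms @ 63/5 + 461.538ms (3/5)
8. 10153.846ms @ 66/5 + 461.538ms (3/5)
9. 10615.385ms @ 69/5 + 461.538ms (3/5)
10. 11076.923ms @ 72/5 + 461.538ms (3/5)
11. 11538.462ms @ 15 + 1153.846ms (3/2)
12. 12692.308ms @ 33/2 + 1153.846ms (3/2)

note 2 onset = 2b = 1538.462ms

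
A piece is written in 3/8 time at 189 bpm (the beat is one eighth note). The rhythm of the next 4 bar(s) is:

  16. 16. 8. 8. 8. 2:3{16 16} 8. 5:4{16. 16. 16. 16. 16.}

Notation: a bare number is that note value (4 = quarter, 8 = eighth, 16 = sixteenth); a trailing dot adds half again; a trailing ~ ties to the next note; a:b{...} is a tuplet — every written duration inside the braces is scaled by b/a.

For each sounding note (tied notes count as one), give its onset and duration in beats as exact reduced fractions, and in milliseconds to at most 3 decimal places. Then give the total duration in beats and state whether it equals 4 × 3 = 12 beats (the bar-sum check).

1) 0.0ms=0b +238.095ms=3/4b
2) 238.095ms=3/4b +238.095ms=3/4b
3) 476.19ms=3/2b +476.19ms=3/2b
4) 952.381ms=3b +476.19ms=3/2b
5) 1428.571ms=9/2b +476.19ms=3/2b
6) 1904.762ms=6b +238.095ms=3/4b
7) 2142.857ms=27/4b +238.095ms=3/4b
8) 2380.952ms=15/2b +476.19ms=3/2b
9) 2857.143ms=9b +190.476ms=3/5b
10) 3047.619ms=48/5b +190.476ms=3/5b
11) 3238.095ms=51/5b +190.476ms=3/5b
12) 3428.571ms=54/5b +190.476ms=3/5b
13) 3619.048ms=57/5b +190.476ms=3/5b
Σ=12b of 12 (189bpm 3/8) — PASS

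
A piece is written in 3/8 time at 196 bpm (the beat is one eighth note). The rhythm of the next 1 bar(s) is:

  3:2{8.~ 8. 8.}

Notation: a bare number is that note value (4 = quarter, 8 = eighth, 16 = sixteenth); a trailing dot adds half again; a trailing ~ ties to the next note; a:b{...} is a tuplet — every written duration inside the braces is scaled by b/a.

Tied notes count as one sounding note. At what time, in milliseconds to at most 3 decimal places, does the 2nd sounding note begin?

note 2 onset = 2b = 612.245ms

1. 0.0ms @ 0 + 612.245ms (2)
2. 612.245ms @ 2 + 306.122ms (1)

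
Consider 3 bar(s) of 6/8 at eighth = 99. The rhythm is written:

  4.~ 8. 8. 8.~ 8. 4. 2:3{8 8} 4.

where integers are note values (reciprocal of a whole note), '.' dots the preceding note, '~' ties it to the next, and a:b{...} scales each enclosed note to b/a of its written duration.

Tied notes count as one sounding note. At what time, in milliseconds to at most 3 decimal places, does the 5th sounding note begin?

note 5 onset = 12b = 7272.727ms

1. 0.0ms @ 0 + 2727.273ms (9/2)
2. 2727.273ms @ 9/2 + 909.091ms (3/2)
3. 3636.364ms @ 6 + 1818.182ms (3)
4. 5454.545ms @ 9 + 1818.182ms (3)
5. 7272.727ms @ 12 + 909.091ms (3/2)
6. 8181.818ms @ 27/2 + 909.091ms (3/2)
7. 9090.909ms @ 15 + 1818.182ms (3)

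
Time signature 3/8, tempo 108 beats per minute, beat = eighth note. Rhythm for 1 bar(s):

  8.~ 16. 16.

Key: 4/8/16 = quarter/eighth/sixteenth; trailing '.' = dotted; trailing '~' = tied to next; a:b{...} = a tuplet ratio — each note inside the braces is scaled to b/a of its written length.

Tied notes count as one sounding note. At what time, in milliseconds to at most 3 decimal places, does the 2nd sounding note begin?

note 2 onset = 9/4b = 1250.0ms

1. 0.0ms @ 0 + 1250.0ms (9/4)
2. 1250.0ms @ 9/4 + 416.667ms (3/4)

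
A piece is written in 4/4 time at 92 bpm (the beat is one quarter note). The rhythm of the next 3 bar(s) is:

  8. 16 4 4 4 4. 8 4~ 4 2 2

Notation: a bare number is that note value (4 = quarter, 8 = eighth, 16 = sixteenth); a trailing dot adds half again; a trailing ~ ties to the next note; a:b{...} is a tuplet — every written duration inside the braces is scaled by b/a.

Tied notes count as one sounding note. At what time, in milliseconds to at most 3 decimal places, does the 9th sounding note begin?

1. 0.0ms @ 0 + 489.13ms (3/4)
2. 489.13ms @ 3/4 + 163.043ms (1/4)
3. 652.174ms @ 1 + 652.174ms (1)
4. 1304.348ms @ 2 + 652.174ms (1)
5. 1956.522ms @ 3 + 652.174ms (1)
6. 2608.696ms @ 4 + 978.261ms (3/2)
7. 3586.957ms @ 11/2 + 326.087ms (1/2)
8. 3913.043ms @ 6 + 1304.348ms (2)
9. 5217.391ms @ 8 + 1304.348ms (2)
10. 6521.739ms @ 10 + 1304.348ms (2)

note 9 onset = 8b = 5217.391ms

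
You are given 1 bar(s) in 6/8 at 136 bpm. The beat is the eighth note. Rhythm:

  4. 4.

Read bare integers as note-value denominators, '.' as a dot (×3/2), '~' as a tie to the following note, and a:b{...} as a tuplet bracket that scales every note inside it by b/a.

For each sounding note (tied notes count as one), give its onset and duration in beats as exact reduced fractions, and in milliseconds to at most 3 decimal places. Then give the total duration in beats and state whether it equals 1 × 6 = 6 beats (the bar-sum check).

1) 0.0ms=0b +1323.529ms=3b
2) 1323.529ms=3b +1323.529ms=3b
Σ=6b of 6 (136bpm 6/8) — PASS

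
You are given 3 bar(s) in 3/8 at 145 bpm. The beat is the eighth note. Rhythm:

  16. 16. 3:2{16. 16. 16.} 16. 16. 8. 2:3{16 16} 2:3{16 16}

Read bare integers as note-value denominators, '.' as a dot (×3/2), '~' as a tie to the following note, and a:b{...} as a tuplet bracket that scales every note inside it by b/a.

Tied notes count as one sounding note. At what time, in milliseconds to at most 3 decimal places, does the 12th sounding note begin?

note 12 onset = 33/4b = 3413.793ms

1. 0.0ms @ 0 + 310.345ms (3/4)
2. 310.345ms @ 3/4 + 310.345ms (3/4)
3. 620.69ms @ 3/2 + 206.897ms (1/2)
4. 827.586ms @ 2 + 206.897ms (1/2)
5. 1034.483ms @ 5/2 + 206.897ms (1/2)
6. 1241.379ms @ 3 + 310.345ms (3/4)
7. 1551.724ms @ 15/4 + 310.345ms (3/4)
8. 1862.069ms @ 9/2 + 620.69ms (3/2)
9. 2482.759ms @ 6 + 310.345ms (3/4)
10. 2793.103ms @ 27/4 + 310.345ms (3/4)
11. 3103.448ms @ 15/2 + 310.345ms (3/4)
12. 3413.793ms @ 33/4 + 310.345ms (3/4)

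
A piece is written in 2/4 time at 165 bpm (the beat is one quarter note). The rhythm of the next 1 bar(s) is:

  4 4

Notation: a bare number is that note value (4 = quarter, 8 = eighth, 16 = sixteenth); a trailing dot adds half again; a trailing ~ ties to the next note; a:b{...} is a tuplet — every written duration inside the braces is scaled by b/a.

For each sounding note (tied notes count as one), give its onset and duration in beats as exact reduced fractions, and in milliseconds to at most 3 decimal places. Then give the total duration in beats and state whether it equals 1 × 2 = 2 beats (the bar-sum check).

1) 0.0ms=0b +363.636ms=1b
2) 363.636ms=1b +363.636ms=1b
Σ=2b of 2 (165bpm 2/4) — PASS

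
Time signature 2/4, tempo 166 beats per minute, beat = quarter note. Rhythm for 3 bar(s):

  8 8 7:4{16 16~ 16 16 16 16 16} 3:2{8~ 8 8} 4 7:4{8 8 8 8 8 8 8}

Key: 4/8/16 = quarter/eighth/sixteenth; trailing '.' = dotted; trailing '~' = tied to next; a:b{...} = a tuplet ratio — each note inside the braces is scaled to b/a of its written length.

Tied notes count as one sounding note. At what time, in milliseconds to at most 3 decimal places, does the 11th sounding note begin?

1. 0.0ms @ 0 + 180.723ms (1/2)
2. 180.723ms @ 1/2 + 180.723ms (1/2)
3. 361.446ms @ 1 + 51.635ms (1/7)
4. 413.081ms @ 8/7 + 103.27ms (2/7)
5. 516.351ms @ 10/7 + 51.635ms (1/7)
6. 567.986ms @ 11/7 + 51.635ms (1/7)
7. 619.621ms @ 12/7 + 51.635ms (1/7)
8. 671.256ms @ 13/7 + 51.635ms (1/7)
9. 722.892ms @ 2 + 240.964ms (2/3)
10. 963.855ms @ 8/3 + 120.482ms (1/3)
11. 1084.337ms @ 3 + 361.446ms (1)
12. 1445.783ms @ 4 + 103.27ms (2/7)
13. 1549.053ms @ 30/7 + 103.27ms (2/7)
14. 1652.324ms @ 32/7 + 103.27ms (2/7)
15. 1755.594ms @ 34/7 + 103.27ms (2/7)
16. 1858.864ms @ 36/7 + 103.27ms (2/7)
17. 1962.134ms @ 38/7 + 103.27ms (2/7)
18. 2065.404ms @ 40/7 + 103.27ms (2/7)

note 11 onset = 3b = 1084.337ms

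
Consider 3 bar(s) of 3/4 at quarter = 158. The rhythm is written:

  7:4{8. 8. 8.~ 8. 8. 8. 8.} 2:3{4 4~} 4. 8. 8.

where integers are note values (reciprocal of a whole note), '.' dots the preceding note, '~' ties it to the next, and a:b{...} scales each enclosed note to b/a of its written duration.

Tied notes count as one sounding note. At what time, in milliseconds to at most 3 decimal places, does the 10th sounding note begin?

note 10 onset = 33/4b = 3132.911ms

1. 0.0ms @ 0 + 162.749ms (3/7)
2. 162.749ms @ 3/7 + 162.749ms (3/7)
3. 325.497ms @ 6/7 + 325.497ms (6/7)
4. 650.995ms @ 12/7 + 162.749ms (3/7)
5. 813.743ms @ 15/7 + 162.749ms (3/7)
6. 976.492ms @ 18/7 + 162.749ms (3/7)
7. 1139.241ms @ 3 + 569.62ms (3/2)
8. 1708.861ms @ 9/2 + 1139.241ms (3)
9. 2848.101ms @ 15/2 + 284.81ms (3/4)
10. 3132.911ms @ 33/4 + 284.81ms (3/4)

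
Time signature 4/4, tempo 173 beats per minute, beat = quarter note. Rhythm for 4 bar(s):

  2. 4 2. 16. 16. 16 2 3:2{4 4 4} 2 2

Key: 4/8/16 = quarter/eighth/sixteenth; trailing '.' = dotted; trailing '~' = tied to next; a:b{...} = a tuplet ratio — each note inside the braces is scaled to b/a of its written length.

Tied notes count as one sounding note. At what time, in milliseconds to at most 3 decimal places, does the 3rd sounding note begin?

1. 0.0ms @ 0 + 1040.462ms (3)
2. 1040.462ms @ 3 + 346.821ms (1)
3. 1387.283ms @ 4 + 1040.462ms (3)
4. 2427.746ms @ 7 + 130.058ms (3/8)
5. 2557.803ms @ 59/8 + 130.058ms (3/8)
6. 2687.861ms @ 31/4 + 86.705ms (1/4)
7. 2774.566ms @ 8 + 693.642ms (2)
8. 3468.208ms @ 10 + 231.214ms (2/3)
9. 3699.422ms @ 32/3 + 231.214ms (2/3)
10. 3930.636ms @ 34/3 + 231.214ms (2/3)
11. 4161.85ms @ 12 + 693.642ms (2)
12. 4855.491ms @ 14 + 693.642ms (2)

note 3 onset = 4b = 1387.283ms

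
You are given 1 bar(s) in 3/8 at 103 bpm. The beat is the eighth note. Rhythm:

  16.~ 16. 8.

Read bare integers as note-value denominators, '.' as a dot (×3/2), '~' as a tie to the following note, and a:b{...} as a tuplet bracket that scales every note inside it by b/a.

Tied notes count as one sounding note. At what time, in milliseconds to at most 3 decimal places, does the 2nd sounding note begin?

note 2 onset = 3/2b = 873.786ms

1. 0.0ms @ 0 + 873.786ms (3/2)
2. 873.786ms @ 3/2 + 873.786ms (3/2)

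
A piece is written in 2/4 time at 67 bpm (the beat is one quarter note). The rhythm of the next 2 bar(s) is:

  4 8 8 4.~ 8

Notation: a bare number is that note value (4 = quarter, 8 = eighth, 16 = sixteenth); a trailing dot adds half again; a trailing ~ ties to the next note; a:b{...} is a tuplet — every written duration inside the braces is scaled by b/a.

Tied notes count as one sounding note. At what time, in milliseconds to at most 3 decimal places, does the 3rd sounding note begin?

note 3 onset = 3/2b = 1343.284ms

1. 0.0ms @ 0 + 895.522ms (1)
2. 895.522ms @ 1 + 447.761ms (1/2)
3. 1343.284ms @ 3/2 + 447.761ms (1/2)
4. 1791.045ms @ 2 + 1791.045ms (2)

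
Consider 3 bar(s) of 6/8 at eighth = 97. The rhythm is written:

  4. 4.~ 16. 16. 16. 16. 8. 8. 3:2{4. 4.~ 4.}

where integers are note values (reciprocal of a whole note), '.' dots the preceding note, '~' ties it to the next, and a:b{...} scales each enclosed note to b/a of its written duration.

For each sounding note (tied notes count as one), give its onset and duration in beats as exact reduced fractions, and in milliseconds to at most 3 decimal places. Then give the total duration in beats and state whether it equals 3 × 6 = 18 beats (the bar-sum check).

1) 0.0ms=0b +1855.67ms=3b
2) 1855.67ms=3b +2319.588ms=15/4b
3) 4175.258ms=27/4b +463.918ms=3/4b
4) 4639.175ms=15/2b +463.918ms=3/4b
5) 5103.093ms=33/4b +463.918ms=3/4b
6) 5567.01ms=9b +927.835ms=3/2b
7) 6494.845ms=21/2b +927.835ms=3/2b
8) 7422.68ms=12b +1237.113ms=2b
9) 8659.794ms=14b +2474.227ms=4b
Σ=18b of 18 (97bpm 6/8) — PASS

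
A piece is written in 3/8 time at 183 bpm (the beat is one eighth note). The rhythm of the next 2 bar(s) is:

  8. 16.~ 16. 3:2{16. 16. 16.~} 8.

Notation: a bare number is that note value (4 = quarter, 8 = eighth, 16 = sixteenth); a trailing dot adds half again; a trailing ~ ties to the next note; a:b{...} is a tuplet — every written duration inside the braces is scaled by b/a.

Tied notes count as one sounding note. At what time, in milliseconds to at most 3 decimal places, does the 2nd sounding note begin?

note 2 onset = 3/2b = 491.803ms

1. 0.0ms @ 0 + 491.803ms (3/2)
2. 491.803ms @ 3/2 + 491.803ms (3/2)
3. 983.607ms @ 3 + 163.934ms (1/2)
4. 1147.541ms @ 7/2 + 163.934ms (1/2)
5. 1311.475ms @ 4 + 655.738ms (2)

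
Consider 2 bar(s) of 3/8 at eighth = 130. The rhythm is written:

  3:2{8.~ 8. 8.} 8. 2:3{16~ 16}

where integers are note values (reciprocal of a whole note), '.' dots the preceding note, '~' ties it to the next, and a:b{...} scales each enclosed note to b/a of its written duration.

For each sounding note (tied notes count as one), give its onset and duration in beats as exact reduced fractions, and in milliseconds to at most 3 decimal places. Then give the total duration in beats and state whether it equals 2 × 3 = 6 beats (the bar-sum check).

1) 0.0ms=0b +923.077ms=2b
2) 923.077ms=2b +461.538ms=1b
3) 1384.615ms=3b +692.308ms=3/2b
4) 2076.923ms=9/2b +692.308ms=3/2b
Σ=6b of 6 (130bpm 3/8) — PASS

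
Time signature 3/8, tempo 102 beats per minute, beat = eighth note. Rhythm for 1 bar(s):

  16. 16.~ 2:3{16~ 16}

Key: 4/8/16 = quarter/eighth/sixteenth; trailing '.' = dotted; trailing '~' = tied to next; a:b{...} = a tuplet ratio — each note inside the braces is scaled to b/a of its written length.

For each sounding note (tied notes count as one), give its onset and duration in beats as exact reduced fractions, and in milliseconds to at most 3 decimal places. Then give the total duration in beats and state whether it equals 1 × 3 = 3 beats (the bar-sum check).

1) 0.0ms=0b +441.176ms=3/4b
2) 441.176ms=3/4b +1323.529ms=9/4b
Σ=3b of 3 (102bpm 3/8) — PASS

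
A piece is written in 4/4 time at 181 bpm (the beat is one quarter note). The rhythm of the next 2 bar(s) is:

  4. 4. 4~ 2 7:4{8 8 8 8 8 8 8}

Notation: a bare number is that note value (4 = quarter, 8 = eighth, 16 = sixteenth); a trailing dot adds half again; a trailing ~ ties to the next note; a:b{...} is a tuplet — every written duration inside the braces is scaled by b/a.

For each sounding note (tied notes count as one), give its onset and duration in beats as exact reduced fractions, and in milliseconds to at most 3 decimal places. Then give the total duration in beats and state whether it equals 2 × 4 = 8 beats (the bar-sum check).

1) 0.0ms=0b +497.238ms=3/2b
2) 497.238ms=3/2b +497.238ms=3/2b
3) 994.475ms=3b +994.475ms=3b
4) 1988.95ms=6b +94.712ms=2/7b
5) 2083.662ms=44/7b +94.712ms=2/7b
6) 2178.374ms=46/7b +94.712ms=2/7b
7) 2273.086ms=48/7b +94.712ms=2/7b
8) 2367.798ms=50/7b +94.712ms=2/7b
9) 2462.51ms=52/7b +94.712ms=2/7b
10) 2557.222ms=54/7b +94.712ms=2/7b
Σ=8b of 8 (181bpm 4/4) — PASS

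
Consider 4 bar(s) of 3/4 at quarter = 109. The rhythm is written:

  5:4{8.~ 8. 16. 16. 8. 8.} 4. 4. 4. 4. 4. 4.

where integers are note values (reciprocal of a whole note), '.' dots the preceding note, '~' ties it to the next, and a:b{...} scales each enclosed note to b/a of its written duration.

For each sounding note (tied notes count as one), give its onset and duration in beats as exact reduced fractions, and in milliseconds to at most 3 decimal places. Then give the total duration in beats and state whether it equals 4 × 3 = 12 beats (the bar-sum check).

1) 0.0ms=0b +660.55ms=6/5b
2) 660.55ms=6/5b +165.138ms=3/10b
3) 825.688ms=3/2b +165.138ms=3/10b
4) 990.826ms=9/5b +330.275ms=3/5b
5) 1321.101ms=12/5b +330.275ms=3/5b
6) 1651.376ms=3b +825.688ms=3/2b
7) 2477.064ms=9/2b +825.688ms=3/2b
8) 3302.752ms=6b +825.688ms=3/2b
9) 4128.44ms=15/2b +825.688ms=3/2b
10) 4954.128ms=9b +825.688ms=3/2b
11) 5779.817ms=21/2b +825.688ms=3/2b
Σ=12b of 12 (109bpm 3/4) — PASS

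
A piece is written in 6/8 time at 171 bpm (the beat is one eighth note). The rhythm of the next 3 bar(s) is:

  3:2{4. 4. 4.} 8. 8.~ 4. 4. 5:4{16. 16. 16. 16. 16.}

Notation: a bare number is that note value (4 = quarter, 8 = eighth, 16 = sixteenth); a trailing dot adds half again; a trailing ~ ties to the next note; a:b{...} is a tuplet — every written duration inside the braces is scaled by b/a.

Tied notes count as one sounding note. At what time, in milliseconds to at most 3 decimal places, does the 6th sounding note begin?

note 6 onset = 12b = 4210.526ms

1. 0.0ms @ 0 + 701.754ms (2)
2. 701.754ms @ 2 + 701.754ms (2)
3. 1403.509ms @ 4 + 701.754ms (2)
4. 2105.263ms @ 6 + 526.316ms (3/2)
5. 2631.579ms @ 15/2 + 1578.947ms (9/2)
6. 4210.526ms @ 12 + 1052.632ms (3)
7. 5263.158ms @ 15 + 210.526ms (3/5)
8. 5473.684ms @ 78/5 + 210.526ms (3/5)
9. 5684.211ms @ 81/5 + 210.526ms (3/5)
10. 5894.737ms @ 84/5 + 210.526ms (3/5)
11. 6105.263ms @ 87/5 + 210.526ms (3/5)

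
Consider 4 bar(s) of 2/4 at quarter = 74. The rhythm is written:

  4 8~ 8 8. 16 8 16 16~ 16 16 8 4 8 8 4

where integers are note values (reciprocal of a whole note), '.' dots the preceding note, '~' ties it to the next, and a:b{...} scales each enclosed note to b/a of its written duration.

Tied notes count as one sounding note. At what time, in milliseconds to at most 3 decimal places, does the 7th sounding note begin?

1. 0.0ms @ 0 + 810.811ms (1)
2. 810.811ms @ 1 + 810.811ms (1)
3. 1621.622ms @ 2 + 608.108ms (3/4)
4. 2229.73ms @ 11/4 + 202.703ms (1/4)
5. 2432.432ms @ 3 + 405.405ms (1/2)
6. 2837.838ms @ 7/2 + 202.703ms (1/4)
7. 3040.541ms @ 15/4 + 405.405ms (1/2)
8. 3445.946ms @ 17/4 + 202.703ms (1/4)
9. 3648.649ms @ 9/2 + 405.405ms (1/2)
10. 4054.054ms @ 5 + 810.811ms (1)
11. 4864.865ms @ 6 + 405.405ms (1/2)
12. 5270.27ms @ 13/2 + 405.405ms (1/2)
13. 5675.676ms @ 7 + 810.811ms (1)

note 7 onset = 15/4b = 3040.541ms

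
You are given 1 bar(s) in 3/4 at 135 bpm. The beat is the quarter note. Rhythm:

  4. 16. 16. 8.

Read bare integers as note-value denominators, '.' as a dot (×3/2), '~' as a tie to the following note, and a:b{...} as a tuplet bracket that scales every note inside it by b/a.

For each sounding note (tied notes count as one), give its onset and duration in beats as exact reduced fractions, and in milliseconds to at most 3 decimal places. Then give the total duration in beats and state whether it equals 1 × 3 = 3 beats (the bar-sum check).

1) 0.0ms=0b +666.667ms=3/2b
2) 666.667ms=3/2b +166.667ms=3/8b
3) 833.333ms=15/8b +166.667ms=3/8b
4) 1000.0ms=9/4b +333.333ms=3/4b
Σ=3b of 3 (135bpm 3/4) — PASS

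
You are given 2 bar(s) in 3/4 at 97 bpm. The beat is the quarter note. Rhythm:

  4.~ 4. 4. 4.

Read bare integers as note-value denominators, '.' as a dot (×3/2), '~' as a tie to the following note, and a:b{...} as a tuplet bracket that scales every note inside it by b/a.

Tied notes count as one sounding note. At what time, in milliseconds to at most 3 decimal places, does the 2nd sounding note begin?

1. 0.0ms @ 0 + 1855.67ms (3)
2. 1855.67ms @ 3 + 927.835ms (3/2)
3. 2783.505ms @ 9/2 + 927.835ms (3/2)

note 2 onset = 3b = 1855.67ms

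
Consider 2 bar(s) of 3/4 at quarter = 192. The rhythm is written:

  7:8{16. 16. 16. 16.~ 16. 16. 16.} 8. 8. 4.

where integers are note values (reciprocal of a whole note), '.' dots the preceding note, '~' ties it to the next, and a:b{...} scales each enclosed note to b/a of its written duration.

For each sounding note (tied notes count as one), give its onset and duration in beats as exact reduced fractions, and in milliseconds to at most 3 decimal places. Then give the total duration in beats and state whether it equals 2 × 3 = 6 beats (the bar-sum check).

1) 0.0ms=0b +133.929ms=3/7b
2) 133.929ms=3/7b +133.929ms=3/7b
3) 267.857ms=6/7b +133.929ms=3/7b
4) 401.786ms=9/7b +267.857ms=6/7b
5) 669.643ms=15/7b +133.929ms=3/7b
6) 803.571ms=18/7b +133.929ms=3/7b
7) 937.5ms=3b +234.375ms=3/4b
8) 1171.875ms=15/4b +234.375ms=3/4b
9) 1406.25ms=9/2b +468.75ms=3/2b
Σ=6b of 6 (192bpm 3/4) — PASS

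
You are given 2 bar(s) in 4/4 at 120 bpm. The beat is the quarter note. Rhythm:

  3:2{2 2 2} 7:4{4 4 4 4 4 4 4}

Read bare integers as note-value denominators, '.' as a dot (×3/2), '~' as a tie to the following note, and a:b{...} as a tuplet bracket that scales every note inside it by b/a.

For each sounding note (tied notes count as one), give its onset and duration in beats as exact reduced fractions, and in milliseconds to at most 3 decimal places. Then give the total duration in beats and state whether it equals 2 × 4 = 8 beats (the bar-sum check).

1) 0.0ms=0b +666.667ms=4/3b
2) 666.667ms=4/3b +666.667ms=4/3b
3) 1333.333ms=8/3b +666.667ms=4/3b
4) 2000.0ms=4b +285.714ms=4/7b
5) 2285.714ms=32/7b +285.714ms=4/7b
6) 2571.429ms=36/7b +285.714ms=4/7b
7) 2857.143ms=40/7b +285.714ms=4/7b
8) 3142.857ms=44/7b +285.714ms=4/7b
9) 3428.571ms=48/7b +285.714ms=4/7b
10) 3714.286ms=52/7b +285.714ms=4/7b
Σ=8b of 8 (120bpm 4/4) — PASS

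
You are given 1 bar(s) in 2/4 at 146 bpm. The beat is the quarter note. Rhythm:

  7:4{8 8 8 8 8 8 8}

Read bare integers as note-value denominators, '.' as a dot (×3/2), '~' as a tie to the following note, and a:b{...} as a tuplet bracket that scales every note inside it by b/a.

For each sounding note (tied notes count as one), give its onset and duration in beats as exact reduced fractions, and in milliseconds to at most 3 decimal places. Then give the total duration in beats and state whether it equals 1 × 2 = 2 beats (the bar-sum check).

1) 0.0ms=0b +117.417ms=2/7b
2) 117.417ms=2/7b +117.417ms=2/7b
3) 234.834ms=4/7b +117.417ms=2/7b
4) 352.25ms=6/7b +117.417ms=2/7b
5) 469.667ms=8/7b +117.417ms=2/7b
6) 587.084ms=10/7b +117.417ms=2/7b
7) 704.501ms=12/7b +117.417ms=2/7b
Σ=2b of 2 (146bpm 2/4) — PASS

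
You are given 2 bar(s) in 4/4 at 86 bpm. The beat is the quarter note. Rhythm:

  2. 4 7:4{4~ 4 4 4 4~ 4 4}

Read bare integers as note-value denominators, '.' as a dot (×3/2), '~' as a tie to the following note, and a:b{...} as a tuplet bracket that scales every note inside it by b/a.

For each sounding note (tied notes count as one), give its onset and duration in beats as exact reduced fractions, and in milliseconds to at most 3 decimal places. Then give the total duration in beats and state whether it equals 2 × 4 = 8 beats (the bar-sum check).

1) 0.0ms=0b +2093.023ms=3b
2) 2093.023ms=3b +697.674ms=1b
3) 2790.698ms=4b +797.342ms=8/7b
4) 3588.04ms=36/7b +398.671ms=4/7b
5) 3986.711ms=40/7b +398.671ms=4/7b
6) 4385.382ms=44/7b +797.342ms=8/7b
7) 5182.724ms=52/7b +398.671ms=4/7b
Σ=8b of 8 (86bpm 4/4) — PASS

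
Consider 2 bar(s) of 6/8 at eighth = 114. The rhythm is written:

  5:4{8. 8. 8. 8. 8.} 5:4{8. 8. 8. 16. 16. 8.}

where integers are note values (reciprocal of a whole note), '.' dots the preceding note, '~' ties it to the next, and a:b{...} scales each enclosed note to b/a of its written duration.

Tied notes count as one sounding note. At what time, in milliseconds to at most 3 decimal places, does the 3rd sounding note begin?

note 3 onset = 12/5b = 1263.158ms

1. 0.0ms @ 0 + 631.579ms (6/5)
2. 631.579ms @ 6/5 + 631.579ms (6/5)
3. 1263.158ms @ 12/5 + 631.579ms (6/5)
4. 1894.737ms @ 18/5 + 631.579ms (6/5)
5. 2526.316ms @ 24/5 + 631.579ms (6/5)
6. 3157.895ms @ 6 + 631.579ms (6/5)
7. 3789.474ms @ 36/5 + 631.579ms (6/5)
8. 4421.053ms @ 42/5 + 631.579ms (6/5)
9. 5052.632ms @ 48/5 + 315.789ms (3/5)
10. 5368.421ms @ 51/5 + 315.789ms (3/5)
11. 5684.211ms @ 54/5 + 631.579ms (6/5)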